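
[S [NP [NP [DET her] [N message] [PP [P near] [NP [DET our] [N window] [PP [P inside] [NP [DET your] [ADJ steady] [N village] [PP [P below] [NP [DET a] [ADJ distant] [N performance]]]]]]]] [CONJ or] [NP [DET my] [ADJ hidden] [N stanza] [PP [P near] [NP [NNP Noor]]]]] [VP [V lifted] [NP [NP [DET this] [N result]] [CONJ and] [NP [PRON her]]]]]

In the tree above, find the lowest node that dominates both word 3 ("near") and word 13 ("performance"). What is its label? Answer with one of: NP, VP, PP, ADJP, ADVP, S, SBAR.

PP

The smallest bracket enclosing both words is [PP near our window inside your steady village below a distant performance], so the label is PP.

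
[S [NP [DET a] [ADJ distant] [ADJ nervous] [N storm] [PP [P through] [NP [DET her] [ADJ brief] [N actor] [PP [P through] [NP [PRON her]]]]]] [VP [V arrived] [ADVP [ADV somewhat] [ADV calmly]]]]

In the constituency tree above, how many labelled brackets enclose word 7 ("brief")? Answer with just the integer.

5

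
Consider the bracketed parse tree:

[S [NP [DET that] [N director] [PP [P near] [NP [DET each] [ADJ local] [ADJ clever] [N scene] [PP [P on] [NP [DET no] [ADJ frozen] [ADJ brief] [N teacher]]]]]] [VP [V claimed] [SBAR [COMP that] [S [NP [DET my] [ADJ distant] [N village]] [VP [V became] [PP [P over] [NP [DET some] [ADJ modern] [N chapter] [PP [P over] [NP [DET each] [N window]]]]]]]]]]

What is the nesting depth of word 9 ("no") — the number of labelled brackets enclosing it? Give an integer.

7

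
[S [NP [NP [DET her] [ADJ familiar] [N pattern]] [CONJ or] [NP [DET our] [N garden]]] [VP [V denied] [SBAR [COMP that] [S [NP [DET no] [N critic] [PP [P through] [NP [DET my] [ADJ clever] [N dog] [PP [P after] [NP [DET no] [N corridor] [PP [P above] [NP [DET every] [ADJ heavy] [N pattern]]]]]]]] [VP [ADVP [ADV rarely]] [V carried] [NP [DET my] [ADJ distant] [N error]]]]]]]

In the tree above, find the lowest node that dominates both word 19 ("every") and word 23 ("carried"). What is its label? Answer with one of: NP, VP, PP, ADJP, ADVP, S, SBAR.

S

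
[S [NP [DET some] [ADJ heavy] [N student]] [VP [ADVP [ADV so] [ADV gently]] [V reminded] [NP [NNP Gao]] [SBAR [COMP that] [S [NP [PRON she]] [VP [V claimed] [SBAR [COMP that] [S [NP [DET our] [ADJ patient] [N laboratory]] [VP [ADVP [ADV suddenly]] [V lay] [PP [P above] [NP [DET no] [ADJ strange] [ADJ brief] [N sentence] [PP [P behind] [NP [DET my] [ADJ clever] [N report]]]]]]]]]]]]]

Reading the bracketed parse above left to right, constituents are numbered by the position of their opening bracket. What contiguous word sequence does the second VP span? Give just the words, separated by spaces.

claimed that our patient laboratory suddenly lay above no strange brief sentence behind my clever report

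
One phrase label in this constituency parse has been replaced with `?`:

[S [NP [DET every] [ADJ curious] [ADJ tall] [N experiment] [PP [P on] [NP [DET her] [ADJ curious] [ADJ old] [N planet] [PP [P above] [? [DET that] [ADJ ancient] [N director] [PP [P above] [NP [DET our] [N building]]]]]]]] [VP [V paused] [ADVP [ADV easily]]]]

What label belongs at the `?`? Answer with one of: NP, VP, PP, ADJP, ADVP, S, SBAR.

A constituent whose immediate children are DET 'that', ADJ 'ancient', N 'director', PP is a noun phrase: NP.

NP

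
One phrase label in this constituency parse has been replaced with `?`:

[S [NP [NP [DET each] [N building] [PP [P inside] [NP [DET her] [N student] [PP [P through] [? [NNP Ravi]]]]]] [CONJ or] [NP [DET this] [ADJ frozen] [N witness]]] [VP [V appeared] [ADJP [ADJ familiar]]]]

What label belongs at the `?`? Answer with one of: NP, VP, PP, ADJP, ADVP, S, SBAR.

NP

Looking at what the `?` directly dominates — NNP 'Ravi' — this is a noun phrase (NP).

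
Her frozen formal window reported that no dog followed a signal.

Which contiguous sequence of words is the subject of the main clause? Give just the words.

her frozen formal window

In the main clause the verb is "reported"; the NP preceding it, "her frozen formal window", is the subject.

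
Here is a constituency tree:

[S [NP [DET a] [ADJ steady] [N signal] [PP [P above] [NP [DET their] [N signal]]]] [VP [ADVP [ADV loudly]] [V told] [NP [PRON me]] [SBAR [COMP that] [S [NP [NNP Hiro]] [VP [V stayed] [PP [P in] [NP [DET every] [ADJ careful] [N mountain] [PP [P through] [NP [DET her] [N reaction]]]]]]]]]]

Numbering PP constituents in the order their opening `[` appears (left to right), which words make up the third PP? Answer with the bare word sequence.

Opening `[PP` markers occur at word positions 4, 13, 17; the third of these opens the constituent [PP through her reaction].

through her reaction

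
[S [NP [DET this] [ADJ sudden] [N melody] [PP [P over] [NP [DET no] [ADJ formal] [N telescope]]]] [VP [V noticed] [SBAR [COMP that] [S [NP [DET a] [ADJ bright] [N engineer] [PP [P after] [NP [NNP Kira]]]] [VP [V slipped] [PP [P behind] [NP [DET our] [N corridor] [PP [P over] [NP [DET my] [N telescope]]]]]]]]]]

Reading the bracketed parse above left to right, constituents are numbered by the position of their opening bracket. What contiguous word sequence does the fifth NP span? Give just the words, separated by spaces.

The NP opening brackets appear, in order, over: "this sudden melody over no formal telescope"; "no formal telescope"; "a bright engineer after Kira"; "Kira"; "our corridor over my telescope"; "my telescope". The fifth one spans "our corridor over my telescope".

our corridor over my telescope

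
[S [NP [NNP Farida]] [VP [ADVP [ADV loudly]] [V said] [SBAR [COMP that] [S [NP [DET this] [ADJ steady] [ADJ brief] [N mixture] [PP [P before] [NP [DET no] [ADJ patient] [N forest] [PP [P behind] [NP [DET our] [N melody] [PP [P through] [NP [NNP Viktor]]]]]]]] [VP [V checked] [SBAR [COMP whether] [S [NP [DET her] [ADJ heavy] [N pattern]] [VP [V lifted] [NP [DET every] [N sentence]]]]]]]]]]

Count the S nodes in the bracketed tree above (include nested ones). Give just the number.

3

The S constituents are: [S Farida loudly said that this steady brief mixture before no patient forest behind our melody through Viktor checked whether her heavy pattern lifted every sentence]; [S this steady brief mixture before no patient forest behind our melody through Viktor checked whether her heavy pattern lifted every sentence]; [S her heavy pattern lifted every sentence]. Total: 3.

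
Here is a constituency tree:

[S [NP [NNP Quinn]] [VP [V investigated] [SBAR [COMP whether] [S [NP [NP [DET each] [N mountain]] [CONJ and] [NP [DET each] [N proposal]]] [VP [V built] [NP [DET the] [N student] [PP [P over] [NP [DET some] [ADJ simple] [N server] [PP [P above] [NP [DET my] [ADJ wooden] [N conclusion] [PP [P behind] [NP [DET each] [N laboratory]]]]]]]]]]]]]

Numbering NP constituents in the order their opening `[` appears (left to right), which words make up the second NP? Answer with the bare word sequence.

In left-to-right order the NP constituents are "Quinn"; "each mountain and each proposal"; "each mountain"; "each proposal"; "the student over some simple server above my wooden conclusion behind each laboratory"; "some simple server above my wooden conclusion behind each laboratory"; "my wooden conclusion behind each laboratory"; "each laboratory". Number 2 is "each mountain and each proposal".

each mountain and each proposal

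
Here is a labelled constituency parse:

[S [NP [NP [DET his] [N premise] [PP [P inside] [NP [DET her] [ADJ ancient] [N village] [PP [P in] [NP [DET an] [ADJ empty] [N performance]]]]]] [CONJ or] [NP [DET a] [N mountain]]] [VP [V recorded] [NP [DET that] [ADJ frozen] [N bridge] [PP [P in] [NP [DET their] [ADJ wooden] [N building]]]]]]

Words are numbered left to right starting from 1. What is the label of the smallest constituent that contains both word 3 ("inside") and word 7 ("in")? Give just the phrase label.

Both words fall inside [PP inside her ancient village in an empty performance] (words 3–10), and no smaller constituent contains them both. Label: PP.

PP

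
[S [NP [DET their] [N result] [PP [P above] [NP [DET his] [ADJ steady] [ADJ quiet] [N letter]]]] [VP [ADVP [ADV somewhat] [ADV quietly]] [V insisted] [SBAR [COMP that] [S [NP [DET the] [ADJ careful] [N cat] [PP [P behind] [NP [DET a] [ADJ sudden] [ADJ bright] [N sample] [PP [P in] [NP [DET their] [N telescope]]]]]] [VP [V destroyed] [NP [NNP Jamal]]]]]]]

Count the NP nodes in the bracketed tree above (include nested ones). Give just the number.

6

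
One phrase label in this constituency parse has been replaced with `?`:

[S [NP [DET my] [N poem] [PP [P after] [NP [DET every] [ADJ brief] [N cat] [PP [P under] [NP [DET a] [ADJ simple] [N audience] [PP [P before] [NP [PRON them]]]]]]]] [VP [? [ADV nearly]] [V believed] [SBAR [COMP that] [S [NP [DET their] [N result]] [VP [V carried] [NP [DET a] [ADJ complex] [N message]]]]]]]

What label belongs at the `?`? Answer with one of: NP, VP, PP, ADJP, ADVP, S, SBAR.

A constituent whose immediate children are ADV 'nearly' is an adverb phrase: ADVP.

ADVP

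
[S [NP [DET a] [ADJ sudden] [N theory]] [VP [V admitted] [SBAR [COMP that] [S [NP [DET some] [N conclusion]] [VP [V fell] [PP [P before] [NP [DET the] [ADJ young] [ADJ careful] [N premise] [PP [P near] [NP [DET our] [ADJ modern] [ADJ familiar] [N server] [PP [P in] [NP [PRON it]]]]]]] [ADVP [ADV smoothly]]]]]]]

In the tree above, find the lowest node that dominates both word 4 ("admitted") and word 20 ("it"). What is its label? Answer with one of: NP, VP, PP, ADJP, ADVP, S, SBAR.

Both words fall inside [VP admitted that some conclusion fell before the young careful premise near our modern familiar server in it smoothly] (words 4–21), and no smaller constituent contains them both. Label: VP.

VP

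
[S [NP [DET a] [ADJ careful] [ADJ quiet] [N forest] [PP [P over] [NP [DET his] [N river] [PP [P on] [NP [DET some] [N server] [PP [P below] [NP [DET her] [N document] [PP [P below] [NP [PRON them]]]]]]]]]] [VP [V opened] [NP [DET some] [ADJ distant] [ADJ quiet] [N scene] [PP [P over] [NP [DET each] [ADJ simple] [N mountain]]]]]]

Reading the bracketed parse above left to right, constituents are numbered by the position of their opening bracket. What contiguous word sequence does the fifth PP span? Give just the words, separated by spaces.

over each simple mountain

In left-to-right order the PP constituents are "over his river on some server below her document below them"; "on some server below her document below them"; "below her document below them"; "below them"; "over each simple mountain". Number 5 is "over each simple mountain".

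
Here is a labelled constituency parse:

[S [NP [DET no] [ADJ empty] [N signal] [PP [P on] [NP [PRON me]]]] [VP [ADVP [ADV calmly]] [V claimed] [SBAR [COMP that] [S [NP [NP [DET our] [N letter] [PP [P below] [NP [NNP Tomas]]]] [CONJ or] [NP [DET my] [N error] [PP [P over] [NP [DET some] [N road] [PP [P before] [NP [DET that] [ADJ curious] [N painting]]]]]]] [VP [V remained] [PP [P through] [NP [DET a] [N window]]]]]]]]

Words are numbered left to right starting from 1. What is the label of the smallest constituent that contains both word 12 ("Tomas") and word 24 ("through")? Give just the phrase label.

S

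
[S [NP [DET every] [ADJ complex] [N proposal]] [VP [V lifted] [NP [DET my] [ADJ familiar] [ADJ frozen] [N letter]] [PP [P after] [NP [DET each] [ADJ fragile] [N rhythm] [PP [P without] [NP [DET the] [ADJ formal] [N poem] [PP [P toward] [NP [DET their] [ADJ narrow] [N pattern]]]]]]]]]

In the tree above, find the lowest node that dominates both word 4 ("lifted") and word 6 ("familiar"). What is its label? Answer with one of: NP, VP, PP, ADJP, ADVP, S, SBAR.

VP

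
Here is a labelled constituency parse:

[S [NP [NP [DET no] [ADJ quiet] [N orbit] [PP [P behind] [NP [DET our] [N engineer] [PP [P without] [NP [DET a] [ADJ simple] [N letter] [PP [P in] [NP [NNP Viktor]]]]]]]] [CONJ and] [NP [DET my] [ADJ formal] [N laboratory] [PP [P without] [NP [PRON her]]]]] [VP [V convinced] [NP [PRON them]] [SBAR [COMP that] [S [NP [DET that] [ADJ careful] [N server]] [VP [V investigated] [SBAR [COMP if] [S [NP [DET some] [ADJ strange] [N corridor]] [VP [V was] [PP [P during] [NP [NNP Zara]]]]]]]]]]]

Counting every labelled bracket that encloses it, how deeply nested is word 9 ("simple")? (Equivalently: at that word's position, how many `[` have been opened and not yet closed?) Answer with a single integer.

Counting open brackets not yet closed at "simple": [S [NP [NP [PP [NP [PP [NP [ADJ = 8.

8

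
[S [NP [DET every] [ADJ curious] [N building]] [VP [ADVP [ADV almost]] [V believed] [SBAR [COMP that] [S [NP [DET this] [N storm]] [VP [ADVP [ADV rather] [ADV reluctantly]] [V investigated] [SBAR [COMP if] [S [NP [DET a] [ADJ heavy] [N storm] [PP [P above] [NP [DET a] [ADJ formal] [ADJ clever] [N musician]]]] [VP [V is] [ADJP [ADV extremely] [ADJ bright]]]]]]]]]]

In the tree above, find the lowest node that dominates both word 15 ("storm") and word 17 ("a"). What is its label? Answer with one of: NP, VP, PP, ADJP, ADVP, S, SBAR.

The smallest bracket enclosing both words is [NP a heavy storm above a formal clever musician], so the label is NP.

NP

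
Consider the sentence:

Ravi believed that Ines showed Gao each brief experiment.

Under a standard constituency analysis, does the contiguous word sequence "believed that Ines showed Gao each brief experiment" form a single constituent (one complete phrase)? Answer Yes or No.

Yes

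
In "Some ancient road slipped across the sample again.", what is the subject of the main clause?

"some ancient road" is the NP that combines with the VP headed by "slipped" to form the main clause — the subject.

some ancient road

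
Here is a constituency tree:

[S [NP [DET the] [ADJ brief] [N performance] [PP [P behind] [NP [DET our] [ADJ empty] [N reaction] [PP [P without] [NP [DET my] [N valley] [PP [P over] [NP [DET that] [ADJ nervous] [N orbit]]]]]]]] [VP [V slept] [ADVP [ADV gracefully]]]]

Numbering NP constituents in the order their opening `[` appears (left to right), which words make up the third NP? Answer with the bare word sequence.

Opening `[NP` markers occur at word positions 1, 5, 9, 12; the third of these opens the constituent [NP my valley over that nervous orbit].

my valley over that nervous orbit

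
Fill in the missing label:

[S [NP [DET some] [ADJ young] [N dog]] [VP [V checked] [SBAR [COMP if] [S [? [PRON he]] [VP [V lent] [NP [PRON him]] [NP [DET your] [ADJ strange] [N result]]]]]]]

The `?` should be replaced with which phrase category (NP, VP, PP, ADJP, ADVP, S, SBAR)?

NP

The `?` node immediately contains: PRON 'he'. That is the internal structure of a noun phrase, so the label is NP.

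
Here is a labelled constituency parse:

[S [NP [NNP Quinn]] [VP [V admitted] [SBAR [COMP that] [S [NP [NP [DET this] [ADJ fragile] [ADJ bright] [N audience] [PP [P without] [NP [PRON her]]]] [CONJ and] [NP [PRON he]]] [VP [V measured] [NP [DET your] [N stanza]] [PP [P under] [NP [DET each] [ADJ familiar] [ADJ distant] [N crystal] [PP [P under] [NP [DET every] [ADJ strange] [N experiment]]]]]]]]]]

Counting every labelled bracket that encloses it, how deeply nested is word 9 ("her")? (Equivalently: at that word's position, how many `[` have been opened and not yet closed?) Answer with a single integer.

Path from the root down to the word: S → VP → SBAR → S → NP → NP → PP → NP → PRON. That is 9 enclosing brackets.

9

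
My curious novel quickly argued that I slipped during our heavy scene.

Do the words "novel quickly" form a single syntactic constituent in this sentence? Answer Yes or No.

No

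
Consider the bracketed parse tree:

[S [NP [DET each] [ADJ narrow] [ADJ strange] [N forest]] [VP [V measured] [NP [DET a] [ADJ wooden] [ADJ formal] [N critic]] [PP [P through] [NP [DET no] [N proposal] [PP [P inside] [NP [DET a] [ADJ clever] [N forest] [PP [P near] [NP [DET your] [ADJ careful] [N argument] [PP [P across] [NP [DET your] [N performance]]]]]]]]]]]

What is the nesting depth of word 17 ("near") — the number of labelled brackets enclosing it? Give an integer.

8

The word sits inside P, which is inside PP, inside NP, inside PP, inside NP, inside PP, inside VP, inside S — 8 brackets in all.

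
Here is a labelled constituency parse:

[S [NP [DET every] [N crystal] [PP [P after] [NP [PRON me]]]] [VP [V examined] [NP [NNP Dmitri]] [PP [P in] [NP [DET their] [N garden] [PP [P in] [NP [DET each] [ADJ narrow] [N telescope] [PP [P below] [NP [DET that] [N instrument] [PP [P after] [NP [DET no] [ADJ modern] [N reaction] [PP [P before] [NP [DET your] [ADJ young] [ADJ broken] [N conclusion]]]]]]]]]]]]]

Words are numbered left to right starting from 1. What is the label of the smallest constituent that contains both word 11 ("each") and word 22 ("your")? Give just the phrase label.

The smallest bracket enclosing both words is [NP each narrow telescope below that instrument after no modern reaction before your young broken conclusion], so the label is NP.

NP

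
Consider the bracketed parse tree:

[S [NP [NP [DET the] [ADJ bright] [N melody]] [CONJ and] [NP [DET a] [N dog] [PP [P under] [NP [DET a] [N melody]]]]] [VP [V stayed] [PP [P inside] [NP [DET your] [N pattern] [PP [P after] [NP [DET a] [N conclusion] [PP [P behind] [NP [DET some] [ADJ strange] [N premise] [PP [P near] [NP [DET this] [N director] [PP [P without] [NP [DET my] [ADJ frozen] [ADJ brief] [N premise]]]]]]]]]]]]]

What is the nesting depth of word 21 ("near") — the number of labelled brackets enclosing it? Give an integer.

10

Counting open brackets not yet closed at "near": [S [VP [PP [NP [PP [NP [PP [NP [PP [P = 10.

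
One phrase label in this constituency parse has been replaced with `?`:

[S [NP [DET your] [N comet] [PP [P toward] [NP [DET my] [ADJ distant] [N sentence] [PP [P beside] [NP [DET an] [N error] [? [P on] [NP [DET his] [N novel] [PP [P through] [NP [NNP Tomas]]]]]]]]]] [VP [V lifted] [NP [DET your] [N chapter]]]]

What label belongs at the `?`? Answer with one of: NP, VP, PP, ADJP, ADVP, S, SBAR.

Looking at what the `?` directly dominates — P 'on', NP — this is a prepositional phrase (PP).

PP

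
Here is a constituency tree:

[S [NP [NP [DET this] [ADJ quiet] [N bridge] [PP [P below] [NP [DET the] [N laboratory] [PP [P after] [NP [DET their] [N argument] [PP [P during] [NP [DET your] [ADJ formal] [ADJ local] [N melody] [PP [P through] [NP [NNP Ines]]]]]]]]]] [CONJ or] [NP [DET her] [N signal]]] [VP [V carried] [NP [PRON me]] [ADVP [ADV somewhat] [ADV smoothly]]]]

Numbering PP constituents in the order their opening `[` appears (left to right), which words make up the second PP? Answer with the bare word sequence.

The PP opening brackets appear, in order, over: "below the laboratory after their argument during your formal local melody through Ines"; "after their argument during your formal local melody through Ines"; "during your formal local melody through Ines"; "through Ines". The second one spans "after their argument during your formal local melody through Ines".

after their argument during your formal local melody through Ines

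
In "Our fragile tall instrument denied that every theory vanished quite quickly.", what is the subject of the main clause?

our fragile tall instrument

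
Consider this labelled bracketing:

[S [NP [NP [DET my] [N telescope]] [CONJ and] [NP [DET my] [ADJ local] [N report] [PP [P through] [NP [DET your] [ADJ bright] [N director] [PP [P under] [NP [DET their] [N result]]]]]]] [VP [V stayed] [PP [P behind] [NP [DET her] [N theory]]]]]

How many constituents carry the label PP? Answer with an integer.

3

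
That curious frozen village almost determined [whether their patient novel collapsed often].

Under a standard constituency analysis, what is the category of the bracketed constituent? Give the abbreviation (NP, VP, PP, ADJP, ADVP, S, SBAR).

The bracketed span "whether their patient novel collapsed often" is headed by "whether", making it a subordinate clause (SBAR).

SBAR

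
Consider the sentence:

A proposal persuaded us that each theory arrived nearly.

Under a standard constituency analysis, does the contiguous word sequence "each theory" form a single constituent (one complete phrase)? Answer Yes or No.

Yes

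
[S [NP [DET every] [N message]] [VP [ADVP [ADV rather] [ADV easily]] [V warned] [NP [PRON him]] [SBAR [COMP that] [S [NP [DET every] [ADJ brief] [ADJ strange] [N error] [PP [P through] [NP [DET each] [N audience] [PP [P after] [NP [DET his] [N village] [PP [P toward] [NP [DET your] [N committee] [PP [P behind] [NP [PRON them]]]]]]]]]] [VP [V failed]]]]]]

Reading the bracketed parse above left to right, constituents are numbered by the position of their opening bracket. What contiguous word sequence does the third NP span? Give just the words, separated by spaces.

every brief strange error through each audience after his village toward your committee behind them

In left-to-right order the NP constituents are "every message"; "him"; "every brief strange error through each audience after his village toward your committee behind them"; "each audience after his village toward your committee behind them"; "his village toward your committee behind them"; "your committee behind them"; "them". Number 3 is "every brief strange error through each audience after his village toward your committee behind them".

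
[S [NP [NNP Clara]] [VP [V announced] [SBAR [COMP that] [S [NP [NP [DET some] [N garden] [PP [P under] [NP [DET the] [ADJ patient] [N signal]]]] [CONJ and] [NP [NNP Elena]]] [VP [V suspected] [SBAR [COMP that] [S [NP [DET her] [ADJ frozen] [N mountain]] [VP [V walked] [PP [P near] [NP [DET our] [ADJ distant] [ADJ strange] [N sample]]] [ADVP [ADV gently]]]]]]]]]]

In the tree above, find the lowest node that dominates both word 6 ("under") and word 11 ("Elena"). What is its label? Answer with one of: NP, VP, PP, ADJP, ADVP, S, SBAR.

Word 6 lies under S → VP → SBAR → S → NP → NP → PP → P; word 11 lies under S → VP → SBAR → S → NP → NP → NNP. The lowest shared node is the NP.

NP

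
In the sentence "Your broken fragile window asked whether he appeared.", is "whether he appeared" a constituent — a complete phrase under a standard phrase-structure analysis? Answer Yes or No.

Yes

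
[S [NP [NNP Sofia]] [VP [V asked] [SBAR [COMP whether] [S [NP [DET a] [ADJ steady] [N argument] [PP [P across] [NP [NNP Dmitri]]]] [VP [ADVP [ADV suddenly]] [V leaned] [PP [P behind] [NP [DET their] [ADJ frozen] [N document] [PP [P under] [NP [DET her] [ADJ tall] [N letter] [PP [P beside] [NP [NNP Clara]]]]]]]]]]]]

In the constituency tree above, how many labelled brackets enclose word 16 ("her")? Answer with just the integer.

10

The word sits inside DET, which is inside NP, inside PP, inside NP, inside PP, inside VP, inside S, inside SBAR, inside VP, inside S — 10 brackets in all.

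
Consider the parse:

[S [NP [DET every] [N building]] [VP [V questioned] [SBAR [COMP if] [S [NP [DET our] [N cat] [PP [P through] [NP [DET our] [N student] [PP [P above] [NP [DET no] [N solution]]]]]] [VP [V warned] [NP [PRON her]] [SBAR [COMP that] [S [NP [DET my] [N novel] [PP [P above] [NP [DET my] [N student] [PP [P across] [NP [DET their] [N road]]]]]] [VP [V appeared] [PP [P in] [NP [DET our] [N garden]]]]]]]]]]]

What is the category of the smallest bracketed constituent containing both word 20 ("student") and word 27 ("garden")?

S

Word 20 lies under S → VP → SBAR → S → VP → SBAR → S → NP → PP → NP → N; word 27 lies under S → VP → SBAR → S → VP → SBAR → S → VP → PP → NP → N. The lowest shared node is the S.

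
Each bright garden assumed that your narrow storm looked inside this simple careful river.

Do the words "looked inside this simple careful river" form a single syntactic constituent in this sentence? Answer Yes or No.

Yes

The sequence corresponds to a single VP node — the verb phrase "looked inside this simple careful river".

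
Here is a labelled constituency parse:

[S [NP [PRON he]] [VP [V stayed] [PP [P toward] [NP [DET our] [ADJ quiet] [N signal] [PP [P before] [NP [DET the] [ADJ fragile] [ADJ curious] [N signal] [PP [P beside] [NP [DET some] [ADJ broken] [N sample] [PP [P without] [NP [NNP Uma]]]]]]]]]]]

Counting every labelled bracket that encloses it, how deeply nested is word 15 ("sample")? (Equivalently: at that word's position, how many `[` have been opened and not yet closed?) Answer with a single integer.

9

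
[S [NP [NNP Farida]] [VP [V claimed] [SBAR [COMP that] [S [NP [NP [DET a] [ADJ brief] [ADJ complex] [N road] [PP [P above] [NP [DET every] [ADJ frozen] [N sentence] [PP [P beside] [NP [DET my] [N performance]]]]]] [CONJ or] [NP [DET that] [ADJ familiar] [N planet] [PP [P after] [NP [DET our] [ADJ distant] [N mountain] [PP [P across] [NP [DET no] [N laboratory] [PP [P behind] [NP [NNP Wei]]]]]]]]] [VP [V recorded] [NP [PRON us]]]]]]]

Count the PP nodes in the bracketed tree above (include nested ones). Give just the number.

The PP constituents are: [PP above every frozen sentence beside my performance]; [PP beside my performance]; [PP after our distant mountain across no laboratory behind Wei]; [PP across no laboratory behind Wei]; [PP behind Wei]. Total: 5.

5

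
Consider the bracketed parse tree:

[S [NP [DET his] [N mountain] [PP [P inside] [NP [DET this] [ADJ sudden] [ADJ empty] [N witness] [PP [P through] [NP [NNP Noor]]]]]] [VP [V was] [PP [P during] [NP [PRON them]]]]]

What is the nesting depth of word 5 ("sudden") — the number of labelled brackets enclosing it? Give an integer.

5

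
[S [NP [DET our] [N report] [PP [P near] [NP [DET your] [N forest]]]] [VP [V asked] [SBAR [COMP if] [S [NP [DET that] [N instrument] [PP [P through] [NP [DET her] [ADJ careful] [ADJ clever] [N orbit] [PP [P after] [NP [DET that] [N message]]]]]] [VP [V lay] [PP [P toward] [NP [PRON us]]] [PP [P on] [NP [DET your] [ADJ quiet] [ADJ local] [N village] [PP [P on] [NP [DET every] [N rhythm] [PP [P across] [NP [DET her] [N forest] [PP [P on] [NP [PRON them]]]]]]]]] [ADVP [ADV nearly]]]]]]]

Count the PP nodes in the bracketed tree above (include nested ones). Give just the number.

Listing each PP by its span: [PP near your forest]; [PP through her careful clever orbit after that message]; [PP after that message]; [PP toward us]; [PP on your quiet local village on every rhythm across her forest on them]; [PP on every rhythm across her forest on them] … — that makes 8.

8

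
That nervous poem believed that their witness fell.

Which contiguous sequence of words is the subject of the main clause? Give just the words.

that nervous poem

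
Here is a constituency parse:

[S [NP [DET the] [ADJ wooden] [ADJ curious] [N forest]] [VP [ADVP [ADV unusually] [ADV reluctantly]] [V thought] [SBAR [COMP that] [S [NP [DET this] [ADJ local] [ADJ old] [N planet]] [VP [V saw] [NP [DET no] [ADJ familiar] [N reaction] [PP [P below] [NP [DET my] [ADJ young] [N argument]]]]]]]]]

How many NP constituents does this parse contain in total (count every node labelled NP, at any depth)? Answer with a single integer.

Listing each NP by its span: [NP the wooden curious forest]; [NP this local old planet]; [NP no familiar reaction below my young argument]; [NP my young argument] — that makes 4.

4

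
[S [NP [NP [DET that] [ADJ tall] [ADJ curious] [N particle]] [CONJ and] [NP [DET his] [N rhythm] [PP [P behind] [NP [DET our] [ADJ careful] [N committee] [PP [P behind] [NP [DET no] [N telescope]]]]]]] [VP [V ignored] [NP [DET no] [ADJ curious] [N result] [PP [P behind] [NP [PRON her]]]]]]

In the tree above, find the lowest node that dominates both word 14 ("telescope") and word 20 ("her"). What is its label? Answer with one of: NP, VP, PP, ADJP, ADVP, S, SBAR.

S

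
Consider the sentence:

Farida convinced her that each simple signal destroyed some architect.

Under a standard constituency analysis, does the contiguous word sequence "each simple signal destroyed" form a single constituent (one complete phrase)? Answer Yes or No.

No

The sequence begins inside the noun phrase "each simple signal" and ends inside the verb phrase "destroyed some architect"; it crosses a phrase boundary, so no single node in the tree spans exactly those words.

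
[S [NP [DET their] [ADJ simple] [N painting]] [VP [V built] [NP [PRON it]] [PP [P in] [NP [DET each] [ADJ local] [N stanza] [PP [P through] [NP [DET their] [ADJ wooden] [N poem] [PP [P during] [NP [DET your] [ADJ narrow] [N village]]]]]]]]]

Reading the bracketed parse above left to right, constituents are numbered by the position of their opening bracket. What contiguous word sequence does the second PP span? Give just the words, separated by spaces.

The PP opening brackets appear, in order, over: "in each local stanza through their wooden poem during your narrow village"; "through their wooden poem during your narrow village"; "during your narrow village". The second one spans "through their wooden poem during your narrow village".

through their wooden poem during your narrow village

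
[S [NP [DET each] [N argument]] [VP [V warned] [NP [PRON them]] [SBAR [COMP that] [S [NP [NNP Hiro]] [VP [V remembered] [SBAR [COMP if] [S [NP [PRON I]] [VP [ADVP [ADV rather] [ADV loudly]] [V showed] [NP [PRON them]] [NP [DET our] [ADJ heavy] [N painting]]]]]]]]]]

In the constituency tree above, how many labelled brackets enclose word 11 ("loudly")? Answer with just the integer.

10

Counting open brackets not yet closed at "loudly": [S [VP [SBAR [S [VP [SBAR [S [VP [ADVP [ADV = 10.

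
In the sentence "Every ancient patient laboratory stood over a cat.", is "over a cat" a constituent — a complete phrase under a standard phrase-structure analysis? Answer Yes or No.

Yes

The sequence corresponds to a single PP node — the prepositional phrase "over a cat".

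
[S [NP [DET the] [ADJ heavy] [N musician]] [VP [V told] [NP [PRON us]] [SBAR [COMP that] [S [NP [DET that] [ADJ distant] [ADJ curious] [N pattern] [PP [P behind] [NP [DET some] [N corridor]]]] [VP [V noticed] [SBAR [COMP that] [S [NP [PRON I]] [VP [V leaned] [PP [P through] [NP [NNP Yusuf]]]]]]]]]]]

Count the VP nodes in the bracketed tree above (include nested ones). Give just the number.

3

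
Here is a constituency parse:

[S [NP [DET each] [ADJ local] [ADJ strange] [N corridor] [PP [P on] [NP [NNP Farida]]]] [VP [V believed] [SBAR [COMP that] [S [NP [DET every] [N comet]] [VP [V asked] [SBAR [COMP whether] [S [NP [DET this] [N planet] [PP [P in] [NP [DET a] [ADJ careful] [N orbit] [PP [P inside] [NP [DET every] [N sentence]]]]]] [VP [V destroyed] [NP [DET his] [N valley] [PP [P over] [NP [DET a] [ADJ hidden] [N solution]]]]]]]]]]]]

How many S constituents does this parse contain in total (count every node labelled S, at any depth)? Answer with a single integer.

Listing each S by its span: [S each local strange corridor on Farida believed that every comet asked whether this planet in a careful orbit inside every sentence destroyed his valley over a hidden solution]; [S every comet asked whether this planet in a careful orbit inside every sentence destroyed his valley over a hidden solution]; [S this planet in a careful orbit inside every sentence destroyed his valley over a hidden solution] — that makes 3.

3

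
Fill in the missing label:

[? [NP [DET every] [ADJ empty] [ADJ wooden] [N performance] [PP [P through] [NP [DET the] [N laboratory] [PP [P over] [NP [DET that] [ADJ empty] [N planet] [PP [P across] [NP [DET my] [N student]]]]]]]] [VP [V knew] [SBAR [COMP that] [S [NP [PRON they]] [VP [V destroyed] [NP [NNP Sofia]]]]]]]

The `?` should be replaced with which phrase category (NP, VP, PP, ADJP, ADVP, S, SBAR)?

A constituent whose immediate children are NP, VP is a clause: S.

S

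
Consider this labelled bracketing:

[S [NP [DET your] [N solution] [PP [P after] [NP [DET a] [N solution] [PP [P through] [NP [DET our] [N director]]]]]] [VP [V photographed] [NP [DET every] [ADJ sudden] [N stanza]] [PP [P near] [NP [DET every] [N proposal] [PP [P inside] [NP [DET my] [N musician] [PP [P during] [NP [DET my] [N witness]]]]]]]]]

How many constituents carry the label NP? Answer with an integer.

Scanning left to right, an opening `[NP` appears at word positions 1, 4, 7, 10, 14, 17, 20 — 7 in total.

7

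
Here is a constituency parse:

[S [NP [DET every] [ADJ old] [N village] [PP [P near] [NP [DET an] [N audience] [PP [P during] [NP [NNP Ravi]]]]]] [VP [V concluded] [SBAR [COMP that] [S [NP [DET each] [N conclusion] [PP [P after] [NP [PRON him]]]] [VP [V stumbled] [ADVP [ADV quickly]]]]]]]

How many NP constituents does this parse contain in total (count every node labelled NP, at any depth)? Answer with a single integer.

Scanning left to right, an opening `[NP` appears at word positions 1, 5, 8, 11, 14 — 5 in total.

5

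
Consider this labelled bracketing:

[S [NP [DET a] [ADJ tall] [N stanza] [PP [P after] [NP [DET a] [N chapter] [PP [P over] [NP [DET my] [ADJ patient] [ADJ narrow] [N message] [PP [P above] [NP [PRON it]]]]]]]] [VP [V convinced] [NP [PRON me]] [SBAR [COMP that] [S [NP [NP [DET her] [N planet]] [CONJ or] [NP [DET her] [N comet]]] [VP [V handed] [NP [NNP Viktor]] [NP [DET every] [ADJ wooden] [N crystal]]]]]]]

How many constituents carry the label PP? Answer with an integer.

3

The PP constituents are: [PP after a chapter over my patient narrow message above it]; [PP over my patient narrow message above it]; [PP above it]. Total: 3.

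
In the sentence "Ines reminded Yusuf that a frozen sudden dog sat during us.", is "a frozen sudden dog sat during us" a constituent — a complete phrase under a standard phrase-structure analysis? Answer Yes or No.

These words form the whole clause headed by "sat", so yes — one constituent.

Yes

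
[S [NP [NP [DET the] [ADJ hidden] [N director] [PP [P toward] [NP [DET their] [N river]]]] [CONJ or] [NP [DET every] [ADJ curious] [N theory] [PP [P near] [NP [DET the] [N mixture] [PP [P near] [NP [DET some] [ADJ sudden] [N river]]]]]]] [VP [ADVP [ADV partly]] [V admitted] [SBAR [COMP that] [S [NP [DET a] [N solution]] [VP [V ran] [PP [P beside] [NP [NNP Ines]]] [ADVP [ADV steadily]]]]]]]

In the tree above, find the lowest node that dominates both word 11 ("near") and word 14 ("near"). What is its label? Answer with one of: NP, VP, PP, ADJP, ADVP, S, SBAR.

Word 11 lies under S → NP → NP → PP → P; word 14 lies under S → NP → NP → PP → NP → PP → P. The lowest shared node is the PP.

PP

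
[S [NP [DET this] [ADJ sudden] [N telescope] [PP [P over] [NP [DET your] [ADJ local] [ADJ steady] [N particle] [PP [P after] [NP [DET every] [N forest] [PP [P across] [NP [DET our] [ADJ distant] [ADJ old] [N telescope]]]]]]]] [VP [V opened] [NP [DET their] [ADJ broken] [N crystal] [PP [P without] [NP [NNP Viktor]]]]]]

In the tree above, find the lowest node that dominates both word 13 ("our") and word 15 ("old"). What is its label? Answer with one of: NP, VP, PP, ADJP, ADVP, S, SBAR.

Word 13 lies under S → NP → PP → NP → PP → NP → PP → NP → DET; word 15 lies under S → NP → PP → NP → PP → NP → PP → NP → ADJ. The lowest shared node is the NP.

NP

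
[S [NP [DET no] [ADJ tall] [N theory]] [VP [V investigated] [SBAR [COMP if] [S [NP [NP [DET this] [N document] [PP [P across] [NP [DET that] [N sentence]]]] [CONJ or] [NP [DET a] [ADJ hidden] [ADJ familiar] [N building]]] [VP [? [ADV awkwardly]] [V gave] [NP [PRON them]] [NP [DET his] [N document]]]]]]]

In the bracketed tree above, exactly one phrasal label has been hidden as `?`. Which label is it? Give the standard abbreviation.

ADVP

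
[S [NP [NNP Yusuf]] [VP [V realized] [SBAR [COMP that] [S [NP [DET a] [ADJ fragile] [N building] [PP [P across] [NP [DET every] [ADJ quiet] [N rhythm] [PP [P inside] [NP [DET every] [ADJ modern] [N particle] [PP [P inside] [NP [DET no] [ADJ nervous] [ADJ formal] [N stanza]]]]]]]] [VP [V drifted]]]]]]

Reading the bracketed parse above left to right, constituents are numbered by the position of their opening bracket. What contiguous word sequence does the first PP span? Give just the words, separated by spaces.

across every quiet rhythm inside every modern particle inside no nervous formal stanza

The PP opening brackets appear, in order, over: "across every quiet rhythm inside every modern particle inside no nervous formal stanza"; "inside every modern particle inside no nervous formal stanza"; "inside no nervous formal stanza". The first one spans "across every quiet rhythm inside every modern particle inside no nervous formal stanza".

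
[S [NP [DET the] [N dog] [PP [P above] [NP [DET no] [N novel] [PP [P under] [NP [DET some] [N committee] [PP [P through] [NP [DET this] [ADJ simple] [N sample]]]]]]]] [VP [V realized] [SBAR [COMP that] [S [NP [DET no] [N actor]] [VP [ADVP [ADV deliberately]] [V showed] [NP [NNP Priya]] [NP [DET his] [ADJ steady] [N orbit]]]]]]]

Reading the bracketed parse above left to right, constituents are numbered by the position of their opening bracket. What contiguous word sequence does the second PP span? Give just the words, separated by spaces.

The PP opening brackets appear, in order, over: "above no novel under some committee through this simple sample"; "under some committee through this simple sample"; "through this simple sample". The second one spans "under some committee through this simple sample".

under some committee through this simple sample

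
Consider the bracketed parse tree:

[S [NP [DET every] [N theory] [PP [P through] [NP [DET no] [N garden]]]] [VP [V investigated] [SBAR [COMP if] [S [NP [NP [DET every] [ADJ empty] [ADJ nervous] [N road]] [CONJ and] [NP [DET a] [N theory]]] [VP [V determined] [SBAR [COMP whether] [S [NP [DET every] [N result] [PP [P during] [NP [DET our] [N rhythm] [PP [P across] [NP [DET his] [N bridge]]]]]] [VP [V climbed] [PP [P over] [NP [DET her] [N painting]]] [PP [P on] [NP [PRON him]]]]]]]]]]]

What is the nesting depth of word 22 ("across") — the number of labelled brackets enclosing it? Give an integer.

12

The word sits inside P, which is inside PP, inside NP, inside PP, inside NP, inside S, inside SBAR, inside VP, inside S, inside SBAR, inside VP, inside S — 12 brackets in all.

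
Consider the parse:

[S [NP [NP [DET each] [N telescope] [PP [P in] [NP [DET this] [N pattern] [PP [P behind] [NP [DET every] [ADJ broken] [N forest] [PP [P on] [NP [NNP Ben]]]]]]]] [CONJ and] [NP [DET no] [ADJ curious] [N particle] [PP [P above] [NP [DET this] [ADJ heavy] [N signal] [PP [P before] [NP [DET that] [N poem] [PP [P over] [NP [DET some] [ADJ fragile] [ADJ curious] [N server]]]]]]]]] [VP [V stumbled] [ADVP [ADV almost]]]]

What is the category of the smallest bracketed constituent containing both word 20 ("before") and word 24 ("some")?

PP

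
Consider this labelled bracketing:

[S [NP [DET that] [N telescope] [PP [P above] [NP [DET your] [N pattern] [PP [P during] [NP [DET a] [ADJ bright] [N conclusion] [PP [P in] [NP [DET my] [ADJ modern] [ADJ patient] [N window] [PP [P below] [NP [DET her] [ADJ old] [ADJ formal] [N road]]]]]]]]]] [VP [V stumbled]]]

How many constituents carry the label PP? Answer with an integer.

4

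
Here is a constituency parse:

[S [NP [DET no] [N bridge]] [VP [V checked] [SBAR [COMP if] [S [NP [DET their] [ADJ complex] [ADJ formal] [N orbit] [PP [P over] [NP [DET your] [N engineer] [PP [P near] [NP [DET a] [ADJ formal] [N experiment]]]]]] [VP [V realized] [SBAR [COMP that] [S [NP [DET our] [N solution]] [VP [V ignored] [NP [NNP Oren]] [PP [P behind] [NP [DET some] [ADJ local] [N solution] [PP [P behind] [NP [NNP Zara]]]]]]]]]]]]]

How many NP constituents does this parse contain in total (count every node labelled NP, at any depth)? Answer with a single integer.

8

Scanning left to right, an opening `[NP` appears at word positions 1, 5, 10, 13, 18, 21, 23, 27 — 8 in total.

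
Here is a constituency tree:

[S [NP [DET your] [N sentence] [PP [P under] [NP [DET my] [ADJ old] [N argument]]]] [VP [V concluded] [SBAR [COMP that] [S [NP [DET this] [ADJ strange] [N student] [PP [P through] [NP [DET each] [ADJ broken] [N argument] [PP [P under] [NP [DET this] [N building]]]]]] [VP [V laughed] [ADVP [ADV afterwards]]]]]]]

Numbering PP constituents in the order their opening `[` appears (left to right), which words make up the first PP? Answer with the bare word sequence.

under my old argument

In left-to-right order the PP constituents are "under my old argument"; "through each broken argument under this building"; "under this building". Number 1 is "under my old argument".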